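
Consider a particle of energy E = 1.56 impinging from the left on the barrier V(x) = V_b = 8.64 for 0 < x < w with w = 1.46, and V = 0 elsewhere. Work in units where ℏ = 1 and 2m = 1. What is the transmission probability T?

T = 0.001000

E < V_b: inside the barrier ψ ∝ e^{±κx} with κ = √(2m(V_b − E))/ℏ = 2.661.
κw = 3.885, sinh(κw) = 24.32.
The exact tunnelling result is T⁻¹ = 1 + V_b² sinh²(κw) / [4E(V_b − E)] = 1000, so T = 0.001000.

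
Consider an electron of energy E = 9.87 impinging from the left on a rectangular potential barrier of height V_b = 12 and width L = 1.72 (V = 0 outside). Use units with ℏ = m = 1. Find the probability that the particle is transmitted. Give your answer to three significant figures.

T = 0.00193

E < V_b: inside the barrier ψ ∝ e^{±κx} with κ = √(2m(V_b − E))/ℏ = 2.064.
κL = 3.550, sinh(κL) = 17.39.
The exact tunnelling result is T⁻¹ = 1 + V_b² sinh²(κL) / [4E(V_b − E)] = 519.0, so T = 0.00193.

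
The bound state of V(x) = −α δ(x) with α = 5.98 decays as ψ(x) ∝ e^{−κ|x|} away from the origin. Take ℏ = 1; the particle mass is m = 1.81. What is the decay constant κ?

κ = 10.8

Integrating the TISE across x = 0 gives the cusp condition ψ'(0⁺) − ψ'(0⁻) = −(2mα/ℏ²)ψ(0).
With ψ ∝ e^{−κ|x|} this yields −2κ = −2mα/ℏ², so κ = mα/ℏ² = 10.82.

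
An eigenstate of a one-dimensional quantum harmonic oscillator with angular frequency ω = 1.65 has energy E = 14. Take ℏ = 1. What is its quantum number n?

Invert E_n = (n + ½)ℏω: n = E/ℏω − ½ = 7.985, so n = 8.

n = 8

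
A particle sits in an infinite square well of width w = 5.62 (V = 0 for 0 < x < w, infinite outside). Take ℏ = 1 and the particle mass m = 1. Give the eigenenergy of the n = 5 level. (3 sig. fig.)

Requiring ψ(0) = ψ(w) = 0 quantises k = nπ/w, hence E_n = ℏ²k²/2m = n²π²ℏ²/(2mw²).
E_5 = 5² × π² / (2 × 1 × 5.62²) = 3.906.

E = 3.91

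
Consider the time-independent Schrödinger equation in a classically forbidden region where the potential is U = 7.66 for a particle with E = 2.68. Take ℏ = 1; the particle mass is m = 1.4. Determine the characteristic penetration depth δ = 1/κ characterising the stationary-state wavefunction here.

δ = 0.268

Since E < U the TISE in this region is ψ'' = κ²ψ with κ = √(2m(U − E))/ℏ.
κ = √(2 × 1.4 × 4.98) = 3.734. The penetration depth is δ = 1/κ = 0.268.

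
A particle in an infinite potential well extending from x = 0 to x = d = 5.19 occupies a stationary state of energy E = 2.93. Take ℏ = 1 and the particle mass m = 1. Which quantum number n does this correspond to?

n = 4

From E_n = n²π²ℏ²/(2md²) invert to n = √(2md²E)/(πℏ).
n = (5.19/π) × √(2 × 1 × 2.93) = 3.999 → n = 4.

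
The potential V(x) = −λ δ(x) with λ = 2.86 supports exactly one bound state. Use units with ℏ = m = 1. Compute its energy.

For x ≠ 0 the bound state is ψ ∝ e^{−κ|x|}; integrating the TISE across the delta gives the cusp condition 2κ = 2mλ/ℏ², so κ = 2.860.
Then E = −ℏ²κ²/(2m) = −mλ²/(2ℏ²) = -4.090.

E = -4.09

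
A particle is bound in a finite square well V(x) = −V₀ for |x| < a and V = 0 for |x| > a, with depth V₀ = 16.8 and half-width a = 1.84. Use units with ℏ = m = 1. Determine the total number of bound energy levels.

N = 7

Define the well-strength parameter z₀ = (a/ℏ)√(2mV₀) = 1.84 × √(2·1·16.8) = 10.67.
The even/odd transcendental equations gain one root per π/2 in z₀, giving N = 1 + ⌊2z₀/π⌋ = 1 + ⌊6.790⌋ = 7.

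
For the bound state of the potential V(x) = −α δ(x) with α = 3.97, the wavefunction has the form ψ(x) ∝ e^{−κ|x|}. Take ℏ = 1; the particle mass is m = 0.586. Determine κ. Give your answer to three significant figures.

κ = 2.33

Integrating the TISE across x = 0 gives the cusp condition ψ'(0⁺) − ψ'(0⁻) = −(2mα/ℏ²)ψ(0).
With ψ ∝ e^{−κ|x|} this yields −2κ = −2mα/ℏ², so κ = mα/ℏ² = 2.326.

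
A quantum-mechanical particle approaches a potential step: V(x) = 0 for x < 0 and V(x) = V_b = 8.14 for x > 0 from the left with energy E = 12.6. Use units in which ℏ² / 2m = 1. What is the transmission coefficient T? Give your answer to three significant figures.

T = 0.936

The wavenumbers are k₁ = √(2mE)/ℏ = 3.550 on the left and k₂ = √(2m(E − V_b))/ℏ = 2.112 on the right.
Continuity of ψ and ψ′ at the step yields the reflection amplitude r = (k₁ − k₂)/(k₁ + k₂) = 0.2540; thus R = |r|² = 0.06449, T = 0.9355.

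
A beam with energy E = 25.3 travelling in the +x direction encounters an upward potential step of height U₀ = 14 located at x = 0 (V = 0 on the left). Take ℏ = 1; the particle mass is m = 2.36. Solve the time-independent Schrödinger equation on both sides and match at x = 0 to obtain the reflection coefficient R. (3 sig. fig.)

On each side the TISE gives plane waves with k = √(2m(E − V))/ℏ: k₁ = √(2·2.36·25.3) = 10.93, k₂ = √(2·2.36·11.3) = 7.303.
Matching ψ and ψ′ at x = 0 gives r = (k₁ − k₂)/(k₁ + k₂), so R = r² = 0.03953 and T = 1 − R = 0.9605.

R = 0.0395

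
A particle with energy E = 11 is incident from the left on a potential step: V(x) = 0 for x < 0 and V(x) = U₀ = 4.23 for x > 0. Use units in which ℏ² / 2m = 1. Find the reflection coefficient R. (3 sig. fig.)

R = 0.0146

On each side the TISE gives plane waves with k = √(2m(E − V))/ℏ: k₁ = √(2·½·11) = 3.317, k₂ = √(2·½·6.77) = 2.602.
Continuity of ψ and ψ′ at the step yields the reflection amplitude r = (k₁ − k₂)/(k₁ + k₂) = 0.1208; thus R = |r|² = 0.01458, T = 0.9854.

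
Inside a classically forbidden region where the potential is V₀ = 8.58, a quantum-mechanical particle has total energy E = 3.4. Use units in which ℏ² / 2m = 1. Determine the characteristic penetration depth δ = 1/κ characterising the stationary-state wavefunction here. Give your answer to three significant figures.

δ = 0.439

Since E < V₀ the TISE in this region is ψ'' = κ²ψ with κ = √(2m(V₀ − E))/ℏ.
κ = √(2 × 0.5 × 5.18) = 2.276. The penetration depth is δ = 1/κ = 0.439.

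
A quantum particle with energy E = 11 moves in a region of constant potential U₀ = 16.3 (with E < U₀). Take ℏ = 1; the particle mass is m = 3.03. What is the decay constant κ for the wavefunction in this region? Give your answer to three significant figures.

κ = 5.67

Since E < U₀ the TISE in this region is ψ'' = κ²ψ with κ = √(2m(U₀ − E))/ℏ.
κ = √(2 × 3.03 × 5.3) = 5.667.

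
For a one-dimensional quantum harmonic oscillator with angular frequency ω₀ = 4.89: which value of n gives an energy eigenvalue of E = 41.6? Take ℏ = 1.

n = 8

Invert E_n = (n + ½)ℏω₀: n = E/ℏω₀ − ½ = 8.007, so n = 8.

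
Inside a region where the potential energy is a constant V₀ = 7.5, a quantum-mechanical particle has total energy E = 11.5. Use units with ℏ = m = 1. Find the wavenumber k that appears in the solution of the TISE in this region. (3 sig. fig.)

k = 2.83

With E > V₀ the solution is oscillatory, ψ ∝ e^{±ikx} with k = √(2m(E − V₀))/ℏ.
k = √(2 × 1 × 4) = 2.828.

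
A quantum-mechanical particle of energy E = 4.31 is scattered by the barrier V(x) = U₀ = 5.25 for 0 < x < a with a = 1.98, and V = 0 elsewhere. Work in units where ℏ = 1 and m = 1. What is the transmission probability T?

T = 0.0103

Since E < U₀ the interior solution is evanescent with decay constant κ = √(2m(U₀ − E))/ℏ = 1.371.
κa = 2.715, sinh(κa) = 7.518.
Matching ψ, ψ′ at both faces gives T = [1 + U₀² sinh²(κa) / (4E(U₀ − E))]⁻¹ = 1/97.13 = 0.0103.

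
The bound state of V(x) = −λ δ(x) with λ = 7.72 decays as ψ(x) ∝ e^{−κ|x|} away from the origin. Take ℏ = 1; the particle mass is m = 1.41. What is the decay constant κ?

κ = 10.9

Integrate −(ℏ²/2m)ψ'' − λδ(x)ψ = Eψ from −ε to +ε: the ψ'' term gives ψ'(0⁺) − ψ'(0⁻) and the δ term gives −(2mλ/ℏ²)ψ(0).
With ψ ∝ e^{−κ|x|} this yields −2κ = −2mλ/ℏ², so κ = mλ/ℏ² = 10.89.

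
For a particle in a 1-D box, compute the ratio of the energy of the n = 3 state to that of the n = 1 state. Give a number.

9

E_n = n²π²ℏ²/(2mL²) so the ratio is n₂²/n₁² = 9/1 = 9.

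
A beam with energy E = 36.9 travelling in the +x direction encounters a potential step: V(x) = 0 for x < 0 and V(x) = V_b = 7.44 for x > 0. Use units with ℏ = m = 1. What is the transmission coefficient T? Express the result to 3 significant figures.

On each side the TISE gives plane waves with k = √(2m(E − V))/ℏ: k₁ = √(2·1·36.9) = 8.591, k₂ = √(2·1·29.46) = 7.676.
Matching ψ and ψ′ at x = 0 gives r = (k₁ − k₂)/(k₁ + k₂), so R = r² = 0.003162 and T = 1 − R = 0.9968.

T = 0.997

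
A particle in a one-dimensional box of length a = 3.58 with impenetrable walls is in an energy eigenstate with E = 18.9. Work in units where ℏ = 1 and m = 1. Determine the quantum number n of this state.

n = 7

For an infinite well E_n = n²π²ℏ²/(2ma²), so n = (a/πℏ)√(2mE).
n = (3.58/π) × √(2 × 1 × 18.9) = 7.006 → n = 7.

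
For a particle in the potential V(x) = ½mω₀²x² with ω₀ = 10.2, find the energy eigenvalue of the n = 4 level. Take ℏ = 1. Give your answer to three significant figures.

E = 45.9

Using E_n = (n + ½)ℏω₀: E_4 = 4.5 × 10.2 = 45.90.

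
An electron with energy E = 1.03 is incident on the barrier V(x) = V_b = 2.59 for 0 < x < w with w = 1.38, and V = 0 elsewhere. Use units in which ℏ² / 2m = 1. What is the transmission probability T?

T = 0.115

E < V_b: inside the barrier ψ ∝ e^{±κx} with κ = √(2m(V_b − E))/ℏ = 1.249.
κw = 1.724, sinh(κw) = 2.713.
Matching ψ, ψ′ at both faces gives T = [1 + V_b² sinh²(κw) / (4E(V_b − E))]⁻¹ = 1/8.683 = 0.115.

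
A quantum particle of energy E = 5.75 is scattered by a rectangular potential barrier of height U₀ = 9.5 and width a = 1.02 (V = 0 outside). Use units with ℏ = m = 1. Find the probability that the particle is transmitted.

Since E < U₀ the interior solution is evanescent with decay constant κ = √(2m(U₀ − E))/ℏ = 2.739.
κa = 2.793, sinh(κa) = 8.138.
The exact tunnelling result is T⁻¹ = 1 + U₀² sinh²(κa) / [4E(U₀ − E)] = 70.29, so T = 0.0142.

T = 0.0142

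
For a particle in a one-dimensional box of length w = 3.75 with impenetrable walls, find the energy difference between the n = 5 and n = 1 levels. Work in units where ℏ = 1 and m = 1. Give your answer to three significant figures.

E_n = n²π²ℏ²/(2mw²), so ΔE = (5² − 1²) π²ℏ²/(2mw²).
ΔE = 24 × π² / (2 × 1 × 3.75²) = 8.422.

ΔE = 8.42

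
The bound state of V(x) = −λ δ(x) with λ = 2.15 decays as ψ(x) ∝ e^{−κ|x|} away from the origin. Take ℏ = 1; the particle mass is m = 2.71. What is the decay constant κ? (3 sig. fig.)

Integrate −(ℏ²/2m)ψ'' − λδ(x)ψ = Eψ from −ε to +ε: the ψ'' term gives ψ'(0⁺) − ψ'(0⁻) and the δ term gives −(2mλ/ℏ²)ψ(0).
With ψ ∝ e^{−κ|x|} this yields −2κ = −2mλ/ℏ², so κ = mλ/ℏ² = 5.827.

κ = 5.83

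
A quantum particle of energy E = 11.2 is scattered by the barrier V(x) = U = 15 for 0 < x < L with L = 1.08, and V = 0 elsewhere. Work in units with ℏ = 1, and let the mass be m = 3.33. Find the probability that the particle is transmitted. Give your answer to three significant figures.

T = 0.0000578

Since E < U the interior solution is evanescent with decay constant κ = √(2m(U − E))/ℏ = 5.031.
κL = 5.433, sinh(κL) = 114.4.
Matching ψ, ψ′ at both faces gives T = [1 + U² sinh²(κL) / (4E(U − E))]⁻¹ = 1/17310 = 0.0000578.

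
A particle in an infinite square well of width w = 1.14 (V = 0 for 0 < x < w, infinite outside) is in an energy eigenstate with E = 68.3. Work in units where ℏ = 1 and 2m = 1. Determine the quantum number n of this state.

n = 3

From E_n = n²π²ℏ²/(2mw²) invert to n = √(2mw²E)/(πℏ).
n = (1.14/π) × √(2 × 0.5 × 68.3) = 2.999 → n = 3.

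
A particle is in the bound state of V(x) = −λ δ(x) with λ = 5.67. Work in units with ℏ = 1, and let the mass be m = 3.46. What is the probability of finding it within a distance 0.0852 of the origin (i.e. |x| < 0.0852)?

P = 0.965

The normalised bound state is ψ = √κ e^{−κ|x|} with κ = mλ/ℏ² = 19.62.
P(|x| < d) = ∫_{−d}^{d} κ e^{−2κ|x|} dx = 1 − e^{−2κd} = 1 − e^{−3.343} = 0.9647.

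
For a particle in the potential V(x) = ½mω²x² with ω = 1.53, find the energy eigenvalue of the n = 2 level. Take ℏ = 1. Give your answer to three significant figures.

Using E_n = (n + ½)ℏω: E_2 = 2.5 × 1.53 = 3.825.

E = 3.83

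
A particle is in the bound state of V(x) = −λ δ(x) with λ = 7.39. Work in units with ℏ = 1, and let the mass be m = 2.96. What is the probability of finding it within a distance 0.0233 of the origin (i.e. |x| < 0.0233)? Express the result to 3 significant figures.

P = 0.639

The normalised bound state is ψ = √κ e^{−κ|x|} with κ = mλ/ℏ² = 21.87.
P(|x| < d) = ∫_{−d}^{d} κ e^{−2κ|x|} dx = 1 − e^{−2κd} = 1 − e^{−1.019} = 0.6392.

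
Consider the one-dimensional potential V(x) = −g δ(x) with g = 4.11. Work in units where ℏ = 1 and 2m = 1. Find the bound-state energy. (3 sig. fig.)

E = -4.22

For x ≠ 0 the bound state is ψ ∝ e^{−κ|x|}; integrating the TISE across the delta gives the cusp condition 2κ = 2mg/ℏ², so κ = 2.055.
Then E = −ℏ²κ²/(2m) = −mg²/(2ℏ²) = -4.223.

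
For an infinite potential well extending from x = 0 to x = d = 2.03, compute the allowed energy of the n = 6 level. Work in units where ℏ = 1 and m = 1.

The infinite-well eigenfunctions ψ_n = √(2/d) sin(nπx/d) vanish at both walls, giving E_n = n²π²ℏ²/(2md²).
E_6 = 6² × π² / (2 × 1 × 2.03²) = 43.11.

E = 43.1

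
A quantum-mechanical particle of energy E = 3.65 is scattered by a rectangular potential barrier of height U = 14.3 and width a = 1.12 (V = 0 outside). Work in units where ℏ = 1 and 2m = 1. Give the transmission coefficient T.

T = 0.00203

E < U: inside the barrier ψ ∝ e^{±κx} with κ = √(2m(U − E))/ℏ = 3.263.
κa = 3.655, sinh(κa) = 19.32.
The exact tunnelling result is T⁻¹ = 1 + U² sinh²(κa) / [4E(U − E)] = 492.0, so T = 0.00203.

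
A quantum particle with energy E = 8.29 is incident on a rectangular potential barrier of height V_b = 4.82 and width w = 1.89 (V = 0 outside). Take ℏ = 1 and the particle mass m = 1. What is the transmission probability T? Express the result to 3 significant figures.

Above the barrier the interior wavenumber is k₂ = √(2m(E − V_b))/ℏ = 2.634, giving phase k₂w = 4.979.
Matching at both interfaces gives T⁻¹ = 1 + V_b² sin²(k₂w) / [4E(E − V_b)] = 1.188, hence T = 0.842.

T = 0.842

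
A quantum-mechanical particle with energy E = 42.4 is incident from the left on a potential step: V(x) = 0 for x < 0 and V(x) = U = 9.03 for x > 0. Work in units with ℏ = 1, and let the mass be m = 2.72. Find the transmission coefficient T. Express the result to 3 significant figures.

The wavenumbers are k₁ = √(2mE)/ℏ = 15.19 on the left and k₂ = √(2m(E − U))/ℏ = 13.47 on the right.
Continuity of ψ and ψ′ at the step yields the reflection amplitude r = (k₁ − k₂)/(k₁ + k₂) = 0.05980; thus R = |r|² = 0.003576, T = 0.9964.

T = 0.996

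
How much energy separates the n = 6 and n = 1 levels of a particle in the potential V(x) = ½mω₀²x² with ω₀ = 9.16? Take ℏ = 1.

E_n = ℏω₀(n + ½), so ΔE = (6 − 1) ℏω₀ = 5 × 9.16 = 45.80.

ΔE = 45.8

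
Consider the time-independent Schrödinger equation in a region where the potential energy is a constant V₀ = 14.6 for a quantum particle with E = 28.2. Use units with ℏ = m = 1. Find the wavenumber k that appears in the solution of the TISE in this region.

With E > V₀ the solution is oscillatory, ψ ∝ e^{±ikx} with k = √(2m(E − V₀))/ℏ.
k = √(2 × 1 × 13.6) = 5.215.

k = 5.22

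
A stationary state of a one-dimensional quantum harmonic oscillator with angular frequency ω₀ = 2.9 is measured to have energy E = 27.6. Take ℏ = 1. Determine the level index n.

n = 9

E_n = ℏω₀(n + ½) ⇒ n = E/(ℏω₀) − ½ = 27.6/2.9 − 0.5 = 9.017 → n = 9.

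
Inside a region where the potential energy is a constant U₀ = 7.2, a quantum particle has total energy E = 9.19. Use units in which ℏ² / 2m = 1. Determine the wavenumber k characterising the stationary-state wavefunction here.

k = 1.41

With E > U₀ the solution is oscillatory, ψ ∝ e^{±ikx} with k = √(2m(E − U₀))/ℏ.
k = √(2 × 0.5 × 1.99) = 1.411.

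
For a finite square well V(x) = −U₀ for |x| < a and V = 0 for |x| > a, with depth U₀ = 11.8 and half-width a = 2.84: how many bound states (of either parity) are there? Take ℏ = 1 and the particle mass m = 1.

Define the well-strength parameter z₀ = (a/ℏ)√(2mU₀) = 2.84 × √(2·1·11.8) = 13.80.
The even/odd transcendental equations gain one root per π/2 in z₀, giving N = 1 + ⌊2z₀/π⌋ = 1 + ⌊8.783⌋ = 9.

N = 9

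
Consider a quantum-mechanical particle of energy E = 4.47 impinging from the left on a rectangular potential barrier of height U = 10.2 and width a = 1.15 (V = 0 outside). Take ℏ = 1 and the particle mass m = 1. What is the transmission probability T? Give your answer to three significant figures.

T = 0.00164

E < U: inside the barrier ψ ∝ e^{±κx} with κ = √(2m(U − E))/ℏ = 3.385.
κa = 3.893, sinh(κa) = 24.52.
The exact tunnelling result is T⁻¹ = 1 + U² sinh²(κa) / [4E(U − E)] = 611.5, so T = 0.00164.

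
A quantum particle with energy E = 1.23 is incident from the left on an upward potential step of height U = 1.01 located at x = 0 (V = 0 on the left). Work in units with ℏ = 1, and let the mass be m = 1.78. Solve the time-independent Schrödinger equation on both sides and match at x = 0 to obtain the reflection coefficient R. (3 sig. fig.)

On each side the TISE gives plane waves with k = √(2m(E − V))/ℏ: k₁ = √(2·1.78·1.23) = 2.093, k₂ = √(2·1.78·0.22) = 0.8850.
Matching ψ and ψ′ at x = 0 gives r = (k₁ − k₂)/(k₁ + k₂), so R = r² = 0.1645 and T = 1 − R = 0.8355.

R = 0.164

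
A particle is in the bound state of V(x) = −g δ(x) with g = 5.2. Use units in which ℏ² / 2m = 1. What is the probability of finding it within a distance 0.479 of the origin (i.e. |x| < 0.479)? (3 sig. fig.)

P = 0.917

The normalised bound state is ψ = √κ e^{−κ|x|} with κ = mg/ℏ² = 2.600.
P(|x| < d) = ∫_{−d}^{d} κ e^{−2κ|x|} dx = 1 − e^{−2κd} = 1 − e^{−2.491} = 0.9172.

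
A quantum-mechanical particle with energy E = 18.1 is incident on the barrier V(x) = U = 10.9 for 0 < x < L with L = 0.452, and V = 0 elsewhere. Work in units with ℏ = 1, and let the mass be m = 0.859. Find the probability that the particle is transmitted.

Above the barrier the interior wavenumber is k₂ = √(2m(E − U))/ℏ = 3.517, giving phase k₂L = 1.590.
T = [1 + U² sin²(k₂L) / (4E(E − U))]⁻¹ = 1/1.228 = 0.814.

T = 0.814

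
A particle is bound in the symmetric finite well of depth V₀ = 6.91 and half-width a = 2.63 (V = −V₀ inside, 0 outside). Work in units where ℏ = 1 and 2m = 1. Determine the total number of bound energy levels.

N = 5

The dimensionless depth is z₀ = a√(2mV₀)/ℏ = 2.63 × √(6.910) = 6.913.
A new bound state (alternating even/odd) appears each time z₀ passes a multiple of π/2, so N = ⌊2z₀/π⌋ + 1 = ⌊4.401⌋ + 1 = 5.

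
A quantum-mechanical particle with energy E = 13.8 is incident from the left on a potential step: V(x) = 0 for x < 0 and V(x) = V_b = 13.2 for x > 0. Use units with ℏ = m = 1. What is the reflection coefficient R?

On each side the TISE gives plane waves with k = √(2m(E − V))/ℏ: k₁ = √(2·1·13.8) = 5.254, k₂ = √(2·1·0.6) = 1.095.
Matching ψ and ψ′ at x = 0 gives r = (k₁ − k₂)/(k₁ + k₂), so R = r² = 0.4289 and T = 1 − R = 0.5711.

R = 0.429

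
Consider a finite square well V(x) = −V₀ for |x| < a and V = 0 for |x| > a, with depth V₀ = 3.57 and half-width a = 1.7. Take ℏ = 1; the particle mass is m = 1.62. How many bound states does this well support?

Define the well-strength parameter z₀ = (a/ℏ)√(2mV₀) = 1.7 × √(2·1.62·3.57) = 5.782.
A new bound state (alternating even/odd) appears each time z₀ passes a multiple of π/2, so N = ⌊2z₀/π⌋ + 1 = ⌊3.681⌋ + 1 = 4.

N = 4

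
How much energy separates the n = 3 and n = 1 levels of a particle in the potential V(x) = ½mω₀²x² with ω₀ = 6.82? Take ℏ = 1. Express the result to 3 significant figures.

E_n = ℏω₀(n + ½), so ΔE = (3 − 1) ℏω₀ = 2 × 6.82 = 13.64.

ΔE = 13.6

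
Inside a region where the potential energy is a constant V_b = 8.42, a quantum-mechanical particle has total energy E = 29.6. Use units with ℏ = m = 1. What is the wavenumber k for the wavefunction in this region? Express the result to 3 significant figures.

k = 6.51

With E > V_b the solution is oscillatory, ψ ∝ e^{±ikx} with k = √(2m(E − V_b))/ℏ.
k = √(2 × 1 × 21.18) = 6.508.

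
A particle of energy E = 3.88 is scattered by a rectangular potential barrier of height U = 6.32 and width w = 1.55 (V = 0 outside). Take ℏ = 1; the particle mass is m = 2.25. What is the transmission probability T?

Since E < U the interior solution is evanescent with decay constant κ = √(2m(U − E))/ℏ = 3.314.
κw = 5.136, sinh(κw) = 85.02.
Matching ψ, ψ′ at both faces gives T = [1 + U² sinh²(κw) / (4E(U − E))]⁻¹ = 1/7626 = 0.000131.

T = 0.000131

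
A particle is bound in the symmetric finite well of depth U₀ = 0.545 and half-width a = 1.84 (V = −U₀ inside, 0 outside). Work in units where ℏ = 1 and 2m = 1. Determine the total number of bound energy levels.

Define the well-strength parameter z₀ = (a/ℏ)√(2mU₀) = 1.84 × √(2·0.5·0.545) = 1.358.
A new bound state (alternating even/odd) appears each time z₀ passes a multiple of π/2, so N = ⌊2z₀/π⌋ + 1 = ⌊0.8648⌋ + 1 = 1.

N = 1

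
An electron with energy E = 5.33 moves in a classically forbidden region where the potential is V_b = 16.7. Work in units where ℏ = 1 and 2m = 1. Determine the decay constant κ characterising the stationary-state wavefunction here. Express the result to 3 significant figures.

Since E < V_b the TISE in this region is ψ'' = κ²ψ with κ = √(2m(V_b − E))/ℏ.
κ = √(2 × 0.5 × 11.37) = 3.372.

κ = 3.37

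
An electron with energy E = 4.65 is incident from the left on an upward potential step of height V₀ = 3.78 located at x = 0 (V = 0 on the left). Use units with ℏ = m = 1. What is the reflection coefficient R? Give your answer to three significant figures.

On each side the TISE gives plane waves with k = √(2m(E − V))/ℏ: k₁ = √(2·1·4.65) = 3.050, k₂ = √(2·1·0.87) = 1.319.
Continuity of ψ and ψ′ at the step yields the reflection amplitude r = (k₁ − k₂)/(k₁ + k₂) = 0.3961; thus R = |r|² = 0.1569, T = 0.8431.

R = 0.157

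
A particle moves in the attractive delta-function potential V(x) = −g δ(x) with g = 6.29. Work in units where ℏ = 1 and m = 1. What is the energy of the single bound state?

For x ≠ 0 the bound state is ψ ∝ e^{−κ|x|}; integrating the TISE across the delta gives the cusp condition 2κ = 2mg/ℏ², so κ = 6.290.
Then E = −ℏ²κ²/(2m) = −mg²/(2ℏ²) = -19.78.

E = -19.8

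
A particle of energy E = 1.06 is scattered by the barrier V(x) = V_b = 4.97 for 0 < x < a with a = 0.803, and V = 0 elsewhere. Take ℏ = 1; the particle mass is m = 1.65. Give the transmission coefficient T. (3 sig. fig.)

T = 0.00837

Since E < V_b the interior solution is evanescent with decay constant κ = √(2m(V_b − E))/ℏ = 3.592.
κa = 2.884, sinh(κa) = 8.919.
Matching ψ, ψ′ at both faces gives T = [1 + V_b² sinh²(κa) / (4E(V_b − E))]⁻¹ = 1/119.5 = 0.00837.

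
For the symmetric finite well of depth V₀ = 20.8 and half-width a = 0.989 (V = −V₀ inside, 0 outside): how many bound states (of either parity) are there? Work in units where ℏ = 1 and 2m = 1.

N = 3

Define the well-strength parameter z₀ = (a/ℏ)√(2mV₀) = 0.989 × √(2·0.5·20.8) = 4.511.
A new bound state (alternating even/odd) appears each time z₀ passes a multiple of π/2, so N = ⌊2z₀/π⌋ + 1 = ⌊2.871⌋ + 1 = 3.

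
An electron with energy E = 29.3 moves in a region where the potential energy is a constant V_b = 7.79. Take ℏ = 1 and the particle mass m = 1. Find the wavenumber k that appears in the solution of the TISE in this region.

k = 6.56

With E > V_b the solution is oscillatory, ψ ∝ e^{±ikx} with k = √(2m(E − V_b))/ℏ.
k = √(2 × 1 × 21.51) = 6.559.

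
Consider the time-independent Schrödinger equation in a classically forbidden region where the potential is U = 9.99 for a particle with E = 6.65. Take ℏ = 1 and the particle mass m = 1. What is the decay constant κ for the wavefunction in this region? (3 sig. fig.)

Since E < U the TISE in this region is ψ'' = κ²ψ with κ = √(2m(U − E))/ℏ.
κ = √(2 × 1 × 3.34) = 2.585.

κ = 2.58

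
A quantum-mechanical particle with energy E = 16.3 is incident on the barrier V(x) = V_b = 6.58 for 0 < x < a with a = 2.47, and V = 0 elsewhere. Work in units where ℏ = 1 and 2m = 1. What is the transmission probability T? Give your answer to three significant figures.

T = 0.937

E > V_b: inside the barrier k₂ = √(2m(E − V_b))/ℏ = 3.118, k₂a = 7.701.
Matching at both interfaces gives T⁻¹ = 1 + V_b² sin²(k₂a) / [4E(E − V_b)] = 1.067, hence T = 0.937.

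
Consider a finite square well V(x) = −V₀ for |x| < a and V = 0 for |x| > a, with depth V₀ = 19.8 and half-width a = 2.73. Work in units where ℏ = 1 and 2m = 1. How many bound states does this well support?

N = 8

The dimensionless depth is z₀ = a√(2mV₀)/ℏ = 2.73 × √(19.80) = 12.15.
A new bound state (alternating even/odd) appears each time z₀ passes a multiple of π/2, so N = ⌊2z₀/π⌋ + 1 = ⌊7.733⌋ + 1 = 8.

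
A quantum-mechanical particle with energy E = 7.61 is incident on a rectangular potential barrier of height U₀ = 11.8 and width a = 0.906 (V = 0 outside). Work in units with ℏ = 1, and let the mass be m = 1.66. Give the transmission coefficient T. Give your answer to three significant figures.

E < U₀: inside the barrier ψ ∝ e^{±κx} with κ = √(2m(U₀ − E))/ℏ = 3.730.
κa = 3.379, sinh(κa) = 14.66.
The exact tunnelling result is T⁻¹ = 1 + U₀² sinh²(κa) / [4E(U₀ − E)] = 235.5, so T = 0.00425.

T = 0.00425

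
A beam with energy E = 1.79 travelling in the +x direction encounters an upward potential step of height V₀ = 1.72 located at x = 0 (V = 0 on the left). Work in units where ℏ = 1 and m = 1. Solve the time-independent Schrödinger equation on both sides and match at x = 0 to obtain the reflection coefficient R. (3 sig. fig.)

R = 0.449

The wavenumbers are k₁ = √(2mE)/ℏ = 1.892 on the left and k₂ = √(2m(E − V₀))/ℏ = 0.3742 on the right.
Matching ψ and ψ′ at x = 0 gives r = (k₁ − k₂)/(k₁ + k₂), so R = r² = 0.4486 and T = 1 − R = 0.5514.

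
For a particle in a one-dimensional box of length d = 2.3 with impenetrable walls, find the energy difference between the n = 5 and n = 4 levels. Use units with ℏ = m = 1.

ΔE = 8.40

E_n = n²π²ℏ²/(2md²), so ΔE = (5² − 4²) π²ℏ²/(2md²).
ΔE = 9 × π² / (2 × 1 × 2.3²) = 8.396.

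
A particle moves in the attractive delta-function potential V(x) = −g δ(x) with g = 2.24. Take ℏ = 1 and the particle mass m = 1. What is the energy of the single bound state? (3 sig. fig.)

The bound state is ψ(x) = √κ e^{−κ|x|}. The derivative jump ψ'(0⁺) − ψ'(0⁻) = −(2mg/ℏ²)ψ(0) fixes κ = mg/ℏ² = 2.240.
Then E = −ℏ²κ²/(2m) = −mg²/(2ℏ²) = -2.509.

E = -2.51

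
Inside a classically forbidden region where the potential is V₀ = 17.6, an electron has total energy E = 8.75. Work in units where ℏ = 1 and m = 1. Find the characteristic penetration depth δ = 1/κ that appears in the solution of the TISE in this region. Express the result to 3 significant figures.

δ = 0.238

Since E < V₀ the TISE in this region is ψ'' = κ²ψ with κ = √(2m(V₀ − E))/ℏ.
κ = √(2 × 1 × 8.85) = 4.207. The penetration depth is δ = 1/κ = 0.238.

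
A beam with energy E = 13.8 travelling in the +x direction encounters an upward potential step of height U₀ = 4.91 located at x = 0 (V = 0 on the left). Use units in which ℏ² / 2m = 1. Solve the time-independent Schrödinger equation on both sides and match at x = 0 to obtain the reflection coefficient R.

R = 0.0120

The wavenumbers are k₁ = √(2mE)/ℏ = 3.715 on the left and k₂ = √(2m(E − U₀))/ℏ = 2.982 on the right.
Matching ψ and ψ′ at x = 0 gives r = (k₁ − k₂)/(k₁ + k₂), so R = r² = 0.01199 and T = 1 − R = 0.9880.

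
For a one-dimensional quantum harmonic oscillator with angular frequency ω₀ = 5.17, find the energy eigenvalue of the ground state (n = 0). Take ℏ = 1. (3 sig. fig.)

Using E_n = (n + ½)ℏω₀: E_0 = 0.5 × 5.17 = 2.585.

E = 2.59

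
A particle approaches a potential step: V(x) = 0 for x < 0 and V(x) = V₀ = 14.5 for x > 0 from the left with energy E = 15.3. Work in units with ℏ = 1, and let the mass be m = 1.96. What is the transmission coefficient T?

On each side the TISE gives plane waves with k = √(2m(E − V))/ℏ: k₁ = √(2·1.96·15.3) = 7.744, k₂ = √(2·1.96·0.8) = 1.771.
Continuity of ψ and ψ′ at the step yields the reflection amplitude r = (k₁ − k₂)/(k₁ + k₂) = 0.6278; thus R = |r|² = 0.3941, T = 0.6059.

T = 0.606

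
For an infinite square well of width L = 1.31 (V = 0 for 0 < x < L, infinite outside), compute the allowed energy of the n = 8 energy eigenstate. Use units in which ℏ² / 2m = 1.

Requiring ψ(0) = ψ(L) = 0 quantises k = nπ/L, hence E_n = ℏ²k²/2m = n²π²ℏ²/(2mL²).
E_8 = 8² × π² / (2 × 0.5 × 1.31²) = 368.1.

E = 368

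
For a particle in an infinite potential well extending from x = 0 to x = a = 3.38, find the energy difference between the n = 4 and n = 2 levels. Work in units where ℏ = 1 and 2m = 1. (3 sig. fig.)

ΔE = 10.4

E_n = n²π²ℏ²/(2ma²), so ΔE = (4² − 2²) π²ℏ²/(2ma²).
ΔE = 12 × π² / (2 × 0.5 × 3.38²) = 10.37.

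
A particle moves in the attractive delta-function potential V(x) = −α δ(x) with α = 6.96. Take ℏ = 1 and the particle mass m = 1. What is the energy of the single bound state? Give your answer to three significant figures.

For x ≠ 0 the bound state is ψ ∝ e^{−κ|x|}; integrating the TISE across the delta gives the cusp condition 2κ = 2mα/ℏ², so κ = 6.960.
Then E = −ℏ²κ²/(2m) = −mα²/(2ℏ²) = -24.22.

E = -24.2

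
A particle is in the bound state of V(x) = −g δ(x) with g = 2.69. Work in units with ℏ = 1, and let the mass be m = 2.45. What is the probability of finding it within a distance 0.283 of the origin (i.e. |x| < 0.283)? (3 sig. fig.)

P = 0.976

The normalised bound state is ψ = √κ e^{−κ|x|} with κ = mg/ℏ² = 6.591.
P(|x| < d) = ∫_{−d}^{d} κ e^{−2κ|x|} dx = 1 − e^{−2κd} = 1 − e^{−3.730} = 0.9760.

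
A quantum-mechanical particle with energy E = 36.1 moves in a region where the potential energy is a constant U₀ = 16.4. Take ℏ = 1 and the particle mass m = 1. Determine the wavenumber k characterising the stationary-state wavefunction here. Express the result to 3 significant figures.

With E > U₀ the solution is oscillatory, ψ ∝ e^{±ikx} with k = √(2m(E − U₀))/ℏ.
k = √(2 × 1 × 19.7) = 6.277.

k = 6.28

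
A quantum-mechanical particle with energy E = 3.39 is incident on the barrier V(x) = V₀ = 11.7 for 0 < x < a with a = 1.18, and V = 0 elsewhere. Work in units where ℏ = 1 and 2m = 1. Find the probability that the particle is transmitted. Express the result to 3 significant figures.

E < V₀: inside the barrier ψ ∝ e^{±κx} with κ = √(2m(V₀ − E))/ℏ = 2.883.
κa = 3.402, sinh(κa) = 14.99.
The exact tunnelling result is T⁻¹ = 1 + V₀² sinh²(κa) / [4E(V₀ − E)] = 273.9, so T = 0.00365.

T = 0.00365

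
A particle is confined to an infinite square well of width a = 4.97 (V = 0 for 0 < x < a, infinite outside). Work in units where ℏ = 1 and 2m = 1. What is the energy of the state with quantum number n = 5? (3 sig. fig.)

E = 9.99

Requiring ψ(0) = ψ(a) = 0 quantises k = nπ/a, hence E_n = ℏ²k²/2m = n²π²ℏ²/(2ma²).
E_5 = 5² × π² / (2 × 0.5 × 4.97²) = 9.989.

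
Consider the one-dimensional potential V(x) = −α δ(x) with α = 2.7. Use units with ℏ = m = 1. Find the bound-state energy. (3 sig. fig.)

The bound state is ψ(x) = √κ e^{−κ|x|}. The derivative jump ψ'(0⁺) − ψ'(0⁻) = −(2mα/ℏ²)ψ(0) fixes κ = mα/ℏ² = 2.700.
Then E = −ℏ²κ²/(2m) = −mα²/(2ℏ²) = -3.645.

E = -3.65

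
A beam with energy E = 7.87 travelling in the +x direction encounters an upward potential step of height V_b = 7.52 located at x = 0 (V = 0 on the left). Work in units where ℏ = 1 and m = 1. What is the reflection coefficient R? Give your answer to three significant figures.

The wavenumbers are k₁ = √(2mE)/ℏ = 3.967 on the left and k₂ = √(2m(E − V_b))/ℏ = 0.8367 on the right.
Continuity of ψ and ψ′ at the step yields the reflection amplitude r = (k₁ − k₂)/(k₁ + k₂) = 0.6517; thus R = |r|² = 0.4247, T = 0.5753.

R = 0.425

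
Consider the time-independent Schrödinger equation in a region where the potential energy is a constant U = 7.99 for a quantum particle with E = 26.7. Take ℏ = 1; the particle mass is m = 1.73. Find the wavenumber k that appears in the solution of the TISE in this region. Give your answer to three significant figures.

With E > U the solution is oscillatory, ψ ∝ e^{±ikx} with k = √(2m(E − U))/ℏ.
k = √(2 × 1.73 × 18.71) = 8.046.

k = 8.05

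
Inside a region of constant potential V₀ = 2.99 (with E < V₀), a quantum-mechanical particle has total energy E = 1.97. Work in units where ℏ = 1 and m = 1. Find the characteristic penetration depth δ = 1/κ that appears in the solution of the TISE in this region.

δ = 0.700

Since E < V₀ the TISE in this region is ψ'' = κ²ψ with κ = √(2m(V₀ − E))/ℏ.
κ = √(2 × 1 × 1.02) = 1.428. The penetration depth is δ = 1/κ = 0.700.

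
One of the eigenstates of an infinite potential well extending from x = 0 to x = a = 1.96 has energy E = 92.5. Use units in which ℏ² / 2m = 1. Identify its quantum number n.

n = 6

For an infinite well E_n = n²π²ℏ²/(2ma²), so n = (a/πℏ)√(2mE).
n = (1.96/π) × √(2 × 0.5 × 92.5) = 6.000 → n = 6.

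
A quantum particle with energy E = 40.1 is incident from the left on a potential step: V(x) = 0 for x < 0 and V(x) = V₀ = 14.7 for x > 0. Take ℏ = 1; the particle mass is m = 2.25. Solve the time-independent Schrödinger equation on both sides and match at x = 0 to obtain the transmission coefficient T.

T = 0.987

The wavenumbers are k₁ = √(2mE)/ℏ = 13.43 on the left and k₂ = √(2m(E − V₀))/ℏ = 10.69 on the right.
Matching ψ and ψ′ at x = 0 gives r = (k₁ − k₂)/(k₁ + k₂), so R = r² = 0.01292 and T = 1 − R = 0.9871.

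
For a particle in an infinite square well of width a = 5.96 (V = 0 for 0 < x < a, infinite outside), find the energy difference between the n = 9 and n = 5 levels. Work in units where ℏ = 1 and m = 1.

ΔE = 7.78

E_n = n²π²ℏ²/(2ma²), so ΔE = (9² − 5²) π²ℏ²/(2ma²).
ΔE = 56 × π² / (2 × 1 × 5.96²) = 7.780.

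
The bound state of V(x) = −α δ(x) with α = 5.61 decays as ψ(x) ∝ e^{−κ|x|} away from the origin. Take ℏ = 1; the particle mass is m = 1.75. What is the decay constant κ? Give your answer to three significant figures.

κ = 9.82

Integrating the TISE across x = 0 gives the cusp condition ψ'(0⁺) − ψ'(0⁻) = −(2mα/ℏ²)ψ(0).
With ψ ∝ e^{−κ|x|} this yields −2κ = −2mα/ℏ², so κ = mα/ℏ² = 9.818.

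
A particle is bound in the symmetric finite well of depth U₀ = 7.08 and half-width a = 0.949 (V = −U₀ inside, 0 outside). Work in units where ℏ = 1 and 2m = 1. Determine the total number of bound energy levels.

N = 2

Define the well-strength parameter z₀ = (a/ℏ)√(2mU₀) = 0.949 × √(2·0.5·7.08) = 2.525.
A new bound state (alternating even/odd) appears each time z₀ passes a multiple of π/2, so N = ⌊2z₀/π⌋ + 1 = ⌊1.608⌋ + 1 = 2.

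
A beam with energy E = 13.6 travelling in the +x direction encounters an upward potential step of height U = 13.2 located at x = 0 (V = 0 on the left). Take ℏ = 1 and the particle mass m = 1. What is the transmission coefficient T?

T = 0.500

On each side the TISE gives plane waves with k = √(2m(E − V))/ℏ: k₁ = √(2·1·13.6) = 5.215, k₂ = √(2·1·0.4) = 0.8944.
Continuity of ψ and ψ′ at the step yields the reflection amplitude r = (k₁ − k₂)/(k₁ + k₂) = 0.7072; thus R = |r|² = 0.5002, T = 0.4998.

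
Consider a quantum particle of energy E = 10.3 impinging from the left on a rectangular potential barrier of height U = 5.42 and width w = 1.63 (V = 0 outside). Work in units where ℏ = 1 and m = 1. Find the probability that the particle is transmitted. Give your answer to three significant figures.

E > U: inside the barrier k₂ = √(2m(E − U))/ℏ = 3.124, k₂w = 5.092.
Matching at both interfaces gives T⁻¹ = 1 + U² sin²(k₂w) / [4E(E − U)] = 1.126, hence T = 0.888.

T = 0.888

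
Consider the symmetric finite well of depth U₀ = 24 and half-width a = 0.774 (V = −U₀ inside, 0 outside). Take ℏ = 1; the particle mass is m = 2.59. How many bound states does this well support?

N = 6

The dimensionless depth is z₀ = a√(2mU₀)/ℏ = 0.774 × √(124.3) = 8.630.
The even/odd transcendental equations gain one root per π/2 in z₀, giving N = 1 + ⌊2z₀/π⌋ = 1 + ⌊5.494⌋ = 6.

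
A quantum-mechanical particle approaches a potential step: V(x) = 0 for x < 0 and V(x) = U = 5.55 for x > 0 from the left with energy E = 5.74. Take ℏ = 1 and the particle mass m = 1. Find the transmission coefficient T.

On each side the TISE gives plane waves with k = √(2m(E − V))/ℏ: k₁ = √(2·1·5.74) = 3.388, k₂ = √(2·1·0.19) = 0.6164.
Continuity of ψ and ψ′ at the step yields the reflection amplitude r = (k₁ − k₂)/(k₁ + k₂) = 0.6921; thus R = |r|² = 0.4791, T = 0.5209.

T = 0.521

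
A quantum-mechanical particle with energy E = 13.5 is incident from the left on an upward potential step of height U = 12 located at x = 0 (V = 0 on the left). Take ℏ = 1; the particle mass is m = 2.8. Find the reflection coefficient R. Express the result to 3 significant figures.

R = 0.250

On each side the TISE gives plane waves with k = √(2m(E − V))/ℏ: k₁ = √(2·2.8·13.5) = 8.695, k₂ = √(2·2.8·1.5) = 2.898.
Continuity of ψ and ψ′ at the step yields the reflection amplitude r = (k₁ − k₂)/(k₁ + k₂) = 0.5000; thus R = |r|² = 0.2500, T = 0.7500.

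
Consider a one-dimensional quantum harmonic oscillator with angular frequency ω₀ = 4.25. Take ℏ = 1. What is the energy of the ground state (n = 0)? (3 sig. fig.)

E = 2.13

The oscillator eigenvalues are E_n = ℏω₀(n + ½), so E_0 = 4.25 × 0.5 = 2.125.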